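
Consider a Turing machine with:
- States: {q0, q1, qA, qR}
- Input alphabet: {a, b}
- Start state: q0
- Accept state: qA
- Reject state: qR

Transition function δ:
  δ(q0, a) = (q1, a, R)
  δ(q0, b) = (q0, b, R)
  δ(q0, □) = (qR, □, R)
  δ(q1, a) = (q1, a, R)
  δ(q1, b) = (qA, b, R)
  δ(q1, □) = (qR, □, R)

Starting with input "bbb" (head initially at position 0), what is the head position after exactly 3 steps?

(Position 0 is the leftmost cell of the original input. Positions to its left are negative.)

Execution trace (head position shown):
Step 0: [q0]bbb  (head at position 0)
Step 1: move right → b[q0]bb  (head at position 1)
Step 2: move right → bb[q0]b  (head at position 2)
Step 3: move right → bbb[q0]□  (head at position 3)

After 3 steps, the head is at position 3.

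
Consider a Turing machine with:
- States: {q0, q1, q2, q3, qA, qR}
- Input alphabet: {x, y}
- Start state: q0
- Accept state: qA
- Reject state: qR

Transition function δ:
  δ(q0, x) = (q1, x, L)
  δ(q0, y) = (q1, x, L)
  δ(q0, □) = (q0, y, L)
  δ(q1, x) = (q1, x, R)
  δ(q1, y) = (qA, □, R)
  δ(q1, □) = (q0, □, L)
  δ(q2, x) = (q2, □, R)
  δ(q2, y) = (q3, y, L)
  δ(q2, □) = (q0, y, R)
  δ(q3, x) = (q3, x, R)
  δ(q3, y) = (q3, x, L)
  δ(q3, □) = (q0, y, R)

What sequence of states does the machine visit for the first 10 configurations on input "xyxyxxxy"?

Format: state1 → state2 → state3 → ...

Execution trace:
Initial: [q0]xyxyxxxy
Step 1: δ(q0, x) = (q1, x, L) → [q1]□xyxyxxxy
Step 2: δ(q1, □) = (q0, □, L) → [q0]□□xyxyxxxy
Step 3: δ(q0, □) = (q0, y, L) → [q0]□y□xyxyxxxy
Step 4: δ(q0, □) = (q0, y, L) → [q0]□yy□xyxyxxxy
Step 5: δ(q0, □) = (q0, y, L) → [q0]□yyy□xyxyxxxy
Step 6: δ(q0, □) = (q0, y, L) → [q0]□yyyy□xyxyxxxy
Step 7: δ(q0, □) = (q0, y, L) → [q0]□yyyyy□xyxyxxxy
Step 8: δ(q0, □) = (q0, y, L) → [q0]□yyyyyy□xyxyxxxy
Step 9: δ(q0, □) = (q0, y, L) → [q0]□yyyyyyy□xyxyxxxy

State sequence: q0 → q1 → q0 → q0 → q0 → q0 → q0 → q0 → q0 → q0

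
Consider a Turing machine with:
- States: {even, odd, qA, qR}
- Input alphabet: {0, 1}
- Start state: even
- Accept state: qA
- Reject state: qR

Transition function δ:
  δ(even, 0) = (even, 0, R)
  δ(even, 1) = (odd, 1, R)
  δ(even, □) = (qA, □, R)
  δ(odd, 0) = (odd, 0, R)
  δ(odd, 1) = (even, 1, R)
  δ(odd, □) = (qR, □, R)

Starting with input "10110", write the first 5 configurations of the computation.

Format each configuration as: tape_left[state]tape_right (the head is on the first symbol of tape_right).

Transitions applied:
Step 1: δ(even, 1) = (odd, 1, R)
Step 2: δ(odd, 0) = (odd, 0, R)
Step 3: δ(odd, 1) = (even, 1, R)
Step 4: δ(even, 1) = (odd, 1, R)

The first 5 configurations are:
[even]10110 ⊢ 1[odd]0110 ⊢ 10[odd]110 ⊢ 101[even]10 ⊢ 1011[odd]0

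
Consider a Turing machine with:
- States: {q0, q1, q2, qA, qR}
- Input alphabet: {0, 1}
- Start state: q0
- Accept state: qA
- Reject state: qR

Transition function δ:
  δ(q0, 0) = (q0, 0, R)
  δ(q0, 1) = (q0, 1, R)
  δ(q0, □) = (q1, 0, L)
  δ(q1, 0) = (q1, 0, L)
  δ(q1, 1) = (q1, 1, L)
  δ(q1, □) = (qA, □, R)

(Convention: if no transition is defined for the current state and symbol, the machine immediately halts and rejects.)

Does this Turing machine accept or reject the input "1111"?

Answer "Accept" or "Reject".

Execution trace:
Initial: [q0]1111
Step 1: δ(q0, 1) = (q0, 1, R) → 1[q0]111
Step 2: δ(q0, 1) = (q0, 1, R) → 11[q0]11
Step 3: δ(q0, 1) = (q0, 1, R) → 111[q0]1
Step 4: δ(q0, 1) = (q0, 1, R) → 1111[q0]□
Step 5: δ(q0, □) = (q1, 0, L) → 111[q1]10
Step 6: δ(q1, 1) = (q1, 1, L) → 11[q1]110
Step 7: δ(q1, 1) = (q1, 1, L) → 1[q1]1110
Step 8: δ(q1, 1) = (q1, 1, L) → [q1]11110
Step 9: δ(q1, 1) = (q1, 1, L) → [q1]□11110
Step 10: δ(q1, □) = (qA, □, R) → □[qA]11110

The machine reaches the accept state qA and halts.

Answer: Accept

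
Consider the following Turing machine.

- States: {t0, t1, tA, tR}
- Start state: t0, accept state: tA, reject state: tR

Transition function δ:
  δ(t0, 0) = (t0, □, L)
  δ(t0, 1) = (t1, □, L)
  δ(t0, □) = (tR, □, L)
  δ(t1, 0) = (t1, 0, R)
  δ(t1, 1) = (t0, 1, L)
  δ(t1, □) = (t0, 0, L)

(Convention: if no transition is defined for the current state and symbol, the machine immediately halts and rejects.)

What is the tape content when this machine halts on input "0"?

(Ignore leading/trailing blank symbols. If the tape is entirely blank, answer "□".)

Execution trace:
Initial: [t0]0
Step 1: δ(t0, 0) = (t0, □, L) → [t0]□□
Step 2: δ(t0, □) = (tR, □, L) → [tR]□□□

The machine reaches the reject state tR and halts.

Final tape (ignoring leading/trailing blanks): □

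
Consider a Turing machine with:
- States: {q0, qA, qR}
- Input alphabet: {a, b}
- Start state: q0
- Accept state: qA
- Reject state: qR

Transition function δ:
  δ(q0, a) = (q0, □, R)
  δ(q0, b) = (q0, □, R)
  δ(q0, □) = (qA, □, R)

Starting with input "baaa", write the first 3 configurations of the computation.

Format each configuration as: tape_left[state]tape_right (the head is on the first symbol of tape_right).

Transitions applied:
Step 1: δ(q0, b) = (q0, □, R)
Step 2: δ(q0, a) = (q0, □, R)

The first 3 configurations are:
[q0]baaa ⊢ □[q0]aaa ⊢ □□[q0]aa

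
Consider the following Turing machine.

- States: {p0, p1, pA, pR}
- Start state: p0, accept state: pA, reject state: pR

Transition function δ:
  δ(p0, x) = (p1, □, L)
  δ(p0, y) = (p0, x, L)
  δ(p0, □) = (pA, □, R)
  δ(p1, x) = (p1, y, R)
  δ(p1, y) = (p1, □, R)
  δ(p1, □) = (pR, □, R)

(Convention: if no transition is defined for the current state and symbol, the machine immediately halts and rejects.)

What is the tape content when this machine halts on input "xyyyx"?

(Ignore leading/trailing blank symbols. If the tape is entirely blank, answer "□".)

Execution trace:
Initial: [p0]xyyyx
Step 1: δ(p0, x) = (p1, □, L) → [p1]□□yyyx
Step 2: δ(p1, □) = (pR, □, R) → □[pR]□yyyx

The machine reaches the reject state pR and halts.

Final tape (ignoring leading/trailing blanks): yyyx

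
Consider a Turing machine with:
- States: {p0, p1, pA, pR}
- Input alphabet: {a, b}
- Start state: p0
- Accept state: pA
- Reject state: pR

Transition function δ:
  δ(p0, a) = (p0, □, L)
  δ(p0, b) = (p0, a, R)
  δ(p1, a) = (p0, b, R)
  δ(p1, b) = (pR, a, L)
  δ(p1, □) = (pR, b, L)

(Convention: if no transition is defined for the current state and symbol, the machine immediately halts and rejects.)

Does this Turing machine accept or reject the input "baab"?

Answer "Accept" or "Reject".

Execution trace:
Initial: [p0]baab
Step 1: δ(p0, b) = (p0, a, R) → a[p0]aab
Step 2: δ(p0, a) = (p0, □, L) → [p0]a□ab
Step 3: δ(p0, a) = (p0, □, L) → [p0]□□□ab

No transition is defined for δ(p0, □). By convention the machine halts and rejects.

Answer: Reject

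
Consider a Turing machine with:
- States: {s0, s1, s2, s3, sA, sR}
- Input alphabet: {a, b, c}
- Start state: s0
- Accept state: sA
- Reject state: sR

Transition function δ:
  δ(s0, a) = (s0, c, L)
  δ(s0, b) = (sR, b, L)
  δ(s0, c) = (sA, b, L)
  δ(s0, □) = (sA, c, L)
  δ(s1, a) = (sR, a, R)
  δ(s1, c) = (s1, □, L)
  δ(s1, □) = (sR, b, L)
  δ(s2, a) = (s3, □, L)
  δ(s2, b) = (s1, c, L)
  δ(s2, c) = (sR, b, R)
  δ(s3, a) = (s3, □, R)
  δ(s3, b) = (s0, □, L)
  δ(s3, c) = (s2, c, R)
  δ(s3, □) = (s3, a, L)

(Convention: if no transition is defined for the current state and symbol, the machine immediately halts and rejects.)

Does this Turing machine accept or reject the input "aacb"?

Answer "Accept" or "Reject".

Execution trace:
Initial: [s0]aacb
Step 1: δ(s0, a) = (s0, c, L) → [s0]□cacb
Step 2: δ(s0, □) = (sA, c, L) → [sA]□ccacb

The machine reaches the accept state sA and halts.

Answer: Accept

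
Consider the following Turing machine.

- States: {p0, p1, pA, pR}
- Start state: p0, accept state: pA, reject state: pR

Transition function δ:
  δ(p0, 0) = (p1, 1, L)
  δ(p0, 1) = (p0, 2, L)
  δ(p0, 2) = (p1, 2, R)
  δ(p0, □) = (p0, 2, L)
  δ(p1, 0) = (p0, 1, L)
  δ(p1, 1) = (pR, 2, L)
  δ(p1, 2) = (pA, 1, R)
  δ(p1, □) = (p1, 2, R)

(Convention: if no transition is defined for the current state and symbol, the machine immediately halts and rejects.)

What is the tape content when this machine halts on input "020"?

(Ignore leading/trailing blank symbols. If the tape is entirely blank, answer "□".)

Execution trace:
Initial: [p0]020
Step 1: δ(p0, 0) = (p1, 1, L) → [p1]□120
Step 2: δ(p1, □) = (p1, 2, R) → 2[p1]120
Step 3: δ(p1, 1) = (pR, 2, L) → [pR]2220

The machine reaches the reject state pR and halts.

Final tape (ignoring leading/trailing blanks): 2220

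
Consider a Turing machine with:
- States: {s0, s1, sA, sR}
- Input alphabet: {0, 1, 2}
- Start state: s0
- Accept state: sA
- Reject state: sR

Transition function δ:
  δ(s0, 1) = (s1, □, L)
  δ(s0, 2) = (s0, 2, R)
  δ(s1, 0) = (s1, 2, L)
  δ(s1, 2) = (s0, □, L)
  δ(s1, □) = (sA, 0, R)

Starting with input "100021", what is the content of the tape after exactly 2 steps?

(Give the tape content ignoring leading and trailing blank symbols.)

Execution trace:
Initial: [s0]100021
Step 1: δ(s0, 1) = (s1, □, L) → [s1]□□00021
Step 2: δ(s1, □) = (sA, 0, R) → 0[sA]□00021

The machine reaches the accept state sA and halts.

After 2 steps, the tape (ignoring leading/trailing blanks) is: 0□00021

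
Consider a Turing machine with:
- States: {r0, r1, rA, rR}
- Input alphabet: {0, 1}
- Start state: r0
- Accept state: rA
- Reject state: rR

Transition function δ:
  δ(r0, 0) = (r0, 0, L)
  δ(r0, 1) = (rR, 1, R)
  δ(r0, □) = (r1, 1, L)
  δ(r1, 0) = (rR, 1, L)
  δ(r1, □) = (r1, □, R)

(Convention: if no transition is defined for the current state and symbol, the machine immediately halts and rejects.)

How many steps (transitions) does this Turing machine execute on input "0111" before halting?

Execution trace:
Initial: [r0]0111
Step 1: δ(r0, 0) = (r0, 0, L) → [r0]□0111
Step 2: δ(r0, □) = (r1, 1, L) → [r1]□10111
Step 3: δ(r1, □) = (r1, □, R) → □[r1]10111

No transition is defined for δ(r1, 1). By convention the machine halts and rejects.

The machine executed 3 steps before halting.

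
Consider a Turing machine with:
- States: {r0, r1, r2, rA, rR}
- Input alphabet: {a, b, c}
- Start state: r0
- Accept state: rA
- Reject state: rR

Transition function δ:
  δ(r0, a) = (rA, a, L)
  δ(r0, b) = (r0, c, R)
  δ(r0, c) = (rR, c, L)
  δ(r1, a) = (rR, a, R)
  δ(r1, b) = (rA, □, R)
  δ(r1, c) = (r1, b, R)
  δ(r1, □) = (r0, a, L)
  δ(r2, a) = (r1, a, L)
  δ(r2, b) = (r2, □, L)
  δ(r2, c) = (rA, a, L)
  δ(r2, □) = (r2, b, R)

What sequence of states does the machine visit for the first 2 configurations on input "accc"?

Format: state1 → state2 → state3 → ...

Execution trace:
Initial: [r0]accc
Step 1: δ(r0, a) = (rA, a, L) → [rA]□accc

The machine reaches the accept state rA and halts.

State sequence: r0 → rA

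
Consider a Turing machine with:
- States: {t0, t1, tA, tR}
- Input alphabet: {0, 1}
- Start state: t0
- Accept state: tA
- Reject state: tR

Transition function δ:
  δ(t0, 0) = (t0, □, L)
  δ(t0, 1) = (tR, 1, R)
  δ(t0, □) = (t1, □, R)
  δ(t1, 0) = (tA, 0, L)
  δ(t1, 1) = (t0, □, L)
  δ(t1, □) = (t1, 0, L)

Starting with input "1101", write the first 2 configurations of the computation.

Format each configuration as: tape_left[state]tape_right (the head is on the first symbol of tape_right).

Transitions applied:
Step 1: δ(t0, 1) = (tR, 1, R)

The first 2 configurations are:
[t0]1101 ⊢ 1[tR]101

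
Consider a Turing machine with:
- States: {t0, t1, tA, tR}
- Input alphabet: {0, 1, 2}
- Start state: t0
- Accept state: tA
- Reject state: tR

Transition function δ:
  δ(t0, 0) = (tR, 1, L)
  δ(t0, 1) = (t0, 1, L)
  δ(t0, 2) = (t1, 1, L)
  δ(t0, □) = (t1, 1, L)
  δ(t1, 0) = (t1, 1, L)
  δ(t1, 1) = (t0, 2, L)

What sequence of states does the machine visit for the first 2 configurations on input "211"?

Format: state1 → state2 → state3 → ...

Execution trace:
Initial: [t0]211
Step 1: δ(t0, 2) = (t1, 1, L) → [t1]□111

No transition is defined for δ(t1, □). By convention the machine halts and rejects.

State sequence: t0 → t1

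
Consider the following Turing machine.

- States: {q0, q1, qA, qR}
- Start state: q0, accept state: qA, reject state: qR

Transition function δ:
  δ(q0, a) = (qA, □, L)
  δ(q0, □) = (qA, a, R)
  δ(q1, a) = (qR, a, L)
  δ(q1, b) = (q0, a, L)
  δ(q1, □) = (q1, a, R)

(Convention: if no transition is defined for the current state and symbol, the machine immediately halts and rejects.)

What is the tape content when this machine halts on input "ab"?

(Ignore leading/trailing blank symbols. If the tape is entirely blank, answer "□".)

Execution trace:
Initial: [q0]ab
Step 1: δ(q0, a) = (qA, □, L) → [qA]□□b

The machine reaches the accept state qA and halts.

Final tape (ignoring leading/trailing blanks): b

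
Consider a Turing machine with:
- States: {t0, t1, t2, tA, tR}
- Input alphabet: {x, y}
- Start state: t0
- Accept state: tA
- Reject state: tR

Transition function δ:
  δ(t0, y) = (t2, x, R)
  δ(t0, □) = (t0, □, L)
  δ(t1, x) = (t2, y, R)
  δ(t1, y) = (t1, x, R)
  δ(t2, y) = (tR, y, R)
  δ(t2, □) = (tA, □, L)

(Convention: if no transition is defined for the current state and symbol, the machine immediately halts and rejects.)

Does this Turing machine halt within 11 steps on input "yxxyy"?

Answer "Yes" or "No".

Execution trace:
Initial: [t0]yxxyy
Step 1: δ(t0, y) = (t2, x, R) → x[t2]xxyy

No transition is defined for δ(t2, x). By convention the machine halts and rejects.
The machine halted after 1 step (within the 11-step bound).

Answer: Yes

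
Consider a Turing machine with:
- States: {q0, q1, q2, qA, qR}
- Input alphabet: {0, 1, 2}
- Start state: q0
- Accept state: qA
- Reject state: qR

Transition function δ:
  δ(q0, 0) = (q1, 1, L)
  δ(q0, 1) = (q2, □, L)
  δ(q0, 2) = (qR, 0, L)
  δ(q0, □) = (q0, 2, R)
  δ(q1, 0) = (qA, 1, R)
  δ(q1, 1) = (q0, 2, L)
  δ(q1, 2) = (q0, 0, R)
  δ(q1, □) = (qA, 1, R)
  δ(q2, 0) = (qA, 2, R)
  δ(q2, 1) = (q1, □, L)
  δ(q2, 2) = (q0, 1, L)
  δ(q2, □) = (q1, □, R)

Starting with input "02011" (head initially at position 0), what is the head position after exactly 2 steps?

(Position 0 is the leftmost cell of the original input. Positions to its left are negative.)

Execution trace (head position shown):
Step 0: [q0]02011  (head at position 0)
Step 1: move left → [q1]□12011  (head at position -1)
Step 2: move right → 1[qA]12011  (head at position 0)

After 2 steps, the head is at position 0.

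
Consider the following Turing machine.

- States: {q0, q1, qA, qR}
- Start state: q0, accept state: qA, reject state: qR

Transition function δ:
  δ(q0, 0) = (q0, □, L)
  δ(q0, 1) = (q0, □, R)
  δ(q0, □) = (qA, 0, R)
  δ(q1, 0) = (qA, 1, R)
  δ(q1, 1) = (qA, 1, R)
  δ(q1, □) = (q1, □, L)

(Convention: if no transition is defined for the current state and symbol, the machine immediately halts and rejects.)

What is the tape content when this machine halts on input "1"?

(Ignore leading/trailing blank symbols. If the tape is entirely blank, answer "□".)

Execution trace:
Initial: [q0]1
Step 1: δ(q0, 1) = (q0, □, R) → □[q0]□
Step 2: δ(q0, □) = (qA, 0, R) → □0[qA]□

The machine reaches the accept state qA and halts.

Final tape (ignoring leading/trailing blanks): 0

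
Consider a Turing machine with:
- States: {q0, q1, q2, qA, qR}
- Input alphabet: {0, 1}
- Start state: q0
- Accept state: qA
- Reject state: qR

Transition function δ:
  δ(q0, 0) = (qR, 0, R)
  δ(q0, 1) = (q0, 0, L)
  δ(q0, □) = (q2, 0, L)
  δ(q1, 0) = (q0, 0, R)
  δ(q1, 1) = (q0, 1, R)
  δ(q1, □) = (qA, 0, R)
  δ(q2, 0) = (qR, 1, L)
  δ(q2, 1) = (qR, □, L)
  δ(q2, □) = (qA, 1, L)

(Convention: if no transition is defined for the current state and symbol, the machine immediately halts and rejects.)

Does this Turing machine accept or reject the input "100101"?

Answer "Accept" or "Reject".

Execution trace:
Initial: [q0]100101
Step 1: δ(q0, 1) = (q0, 0, L) → [q0]□000101
Step 2: δ(q0, □) = (q2, 0, L) → [q2]□0000101
Step 3: δ(q2, □) = (qA, 1, L) → [qA]□10000101

The machine reaches the accept state qA and halts.

Answer: Accept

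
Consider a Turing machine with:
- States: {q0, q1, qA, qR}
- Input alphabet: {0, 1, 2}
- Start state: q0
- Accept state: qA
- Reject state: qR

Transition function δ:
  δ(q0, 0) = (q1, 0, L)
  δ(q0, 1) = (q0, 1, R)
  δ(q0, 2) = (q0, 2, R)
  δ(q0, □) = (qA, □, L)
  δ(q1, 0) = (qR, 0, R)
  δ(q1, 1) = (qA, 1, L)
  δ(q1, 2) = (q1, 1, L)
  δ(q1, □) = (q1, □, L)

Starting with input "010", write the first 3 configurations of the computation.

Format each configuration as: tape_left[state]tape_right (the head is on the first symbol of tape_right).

Transitions applied:
Step 1: δ(q0, 0) = (q1, 0, L)
Step 2: δ(q1, □) = (q1, □, L)

The first 3 configurations are:
[q0]010 ⊢ [q1]□010 ⊢ [q1]□□010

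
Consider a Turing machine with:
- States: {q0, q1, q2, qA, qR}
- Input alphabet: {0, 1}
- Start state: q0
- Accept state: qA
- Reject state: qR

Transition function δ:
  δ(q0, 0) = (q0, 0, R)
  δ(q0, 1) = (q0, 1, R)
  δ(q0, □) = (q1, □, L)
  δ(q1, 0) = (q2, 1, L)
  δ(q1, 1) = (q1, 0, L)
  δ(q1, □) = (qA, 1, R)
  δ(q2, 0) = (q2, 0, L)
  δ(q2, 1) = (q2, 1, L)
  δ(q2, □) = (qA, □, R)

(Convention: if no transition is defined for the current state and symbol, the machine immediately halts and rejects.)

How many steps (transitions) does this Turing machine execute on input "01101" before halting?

Execution trace:
Initial: [q0]01101
Step 1: δ(q0, 0) = (q0, 0, R) → 0[q0]1101
Step 2: δ(q0, 1) = (q0, 1, R) → 01[q0]101
Step 3: δ(q0, 1) = (q0, 1, R) → 011[q0]01
Step 4: δ(q0, 0) = (q0, 0, R) → 0110[q0]1
Step 5: δ(q0, 1) = (q0, 1, R) → 01101[q0]□
Step 6: δ(q0, □) = (q1, □, L) → 0110[q1]1□
Step 7: δ(q1, 1) = (q1, 0, L) → 011[q1]00□
Step 8: δ(q1, 0) = (q2, 1, L) → 01[q2]110□
Step 9: δ(q2, 1) = (q2, 1, L) → 0[q2]1110□
Step 10: δ(q2, 1) = (q2, 1, L) → [q2]01110□
Step 11: δ(q2, 0) = (q2, 0, L) → [q2]□01110□
Step 12: δ(q2, □) = (qA, □, R) → □[qA]01110□

The machine reaches the accept state qA and halts.

The machine executed 12 steps before halting.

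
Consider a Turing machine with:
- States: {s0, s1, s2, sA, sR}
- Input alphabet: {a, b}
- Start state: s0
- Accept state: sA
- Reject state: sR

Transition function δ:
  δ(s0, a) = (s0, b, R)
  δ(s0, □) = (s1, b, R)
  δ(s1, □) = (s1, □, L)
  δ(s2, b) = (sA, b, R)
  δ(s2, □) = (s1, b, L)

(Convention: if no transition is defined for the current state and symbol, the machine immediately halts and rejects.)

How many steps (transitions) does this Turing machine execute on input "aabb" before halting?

Execution trace:
Initial: [s0]aabb
Step 1: δ(s0, a) = (s0, b, R) → b[s0]abb
Step 2: δ(s0, a) = (s0, b, R) → bb[s0]bb

No transition is defined for δ(s0, b). By convention the machine halts and rejects.

The machine executed 2 steps before halting.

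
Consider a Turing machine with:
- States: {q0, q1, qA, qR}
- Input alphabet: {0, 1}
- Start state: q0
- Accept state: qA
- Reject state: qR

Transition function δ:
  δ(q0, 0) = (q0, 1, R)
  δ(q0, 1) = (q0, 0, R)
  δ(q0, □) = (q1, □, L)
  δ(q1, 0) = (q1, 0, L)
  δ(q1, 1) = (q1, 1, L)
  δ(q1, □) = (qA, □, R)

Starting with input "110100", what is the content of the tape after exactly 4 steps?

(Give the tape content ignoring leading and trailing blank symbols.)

Execution trace:
Initial: [q0]110100
Step 1: δ(q0, 1) = (q0, 0, R) → 0[q0]10100
Step 2: δ(q0, 1) = (q0, 0, R) → 00[q0]0100
Step 3: δ(q0, 0) = (q0, 1, R) → 001[q0]100
Step 4: δ(q0, 1) = (q0, 0, R) → 0010[q0]00

After 4 steps, the tape (ignoring leading/trailing blanks) is: 001000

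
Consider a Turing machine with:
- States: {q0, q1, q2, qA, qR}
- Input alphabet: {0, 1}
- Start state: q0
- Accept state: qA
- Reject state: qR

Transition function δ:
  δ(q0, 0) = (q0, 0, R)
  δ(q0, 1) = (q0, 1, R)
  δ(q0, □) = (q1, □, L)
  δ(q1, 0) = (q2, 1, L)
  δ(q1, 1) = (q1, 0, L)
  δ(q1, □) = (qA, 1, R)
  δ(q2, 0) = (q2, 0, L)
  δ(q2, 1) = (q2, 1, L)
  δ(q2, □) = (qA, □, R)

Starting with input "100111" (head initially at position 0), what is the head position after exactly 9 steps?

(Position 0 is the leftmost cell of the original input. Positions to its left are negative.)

Execution trace (head position shown):
Step 0: [q0]100111  (head at position 0)
Step 1: move right → 1[q0]00111  (head at position 1)
Step 2: move right → 10[q0]0111  (head at position 2)
Step 3: move right → 100[q0]111  (head at position 3)
Step 4: move right → 1001[q0]11  (head at position 4)
Step 5: move right → 10011[q0]1  (head at position 5)
Step 6: move right → 100111[q0]□  (head at position 6)
Step 7: move left → 10011[q1]1□  (head at position 5)
Step 8: move left → 1001[q1]10□  (head at position 4)
Step 9: move left → 100[q1]100□  (head at position 3)

After 9 steps, the head is at position 3.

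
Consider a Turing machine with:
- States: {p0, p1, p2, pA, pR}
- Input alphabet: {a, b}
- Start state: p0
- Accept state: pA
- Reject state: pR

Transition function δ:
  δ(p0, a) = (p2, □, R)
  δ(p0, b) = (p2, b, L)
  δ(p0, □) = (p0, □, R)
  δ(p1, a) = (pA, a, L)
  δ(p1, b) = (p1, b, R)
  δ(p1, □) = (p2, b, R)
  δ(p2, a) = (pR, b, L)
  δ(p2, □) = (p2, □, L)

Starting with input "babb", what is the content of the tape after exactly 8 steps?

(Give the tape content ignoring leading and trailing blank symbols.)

Execution trace:
Initial: [p0]babb
Step 1: δ(p0, b) = (p2, b, L) → [p2]□babb
Step 2: δ(p2, □) = (p2, □, L) → [p2]□□babb
Step 3: δ(p2, □) = (p2, □, L) → [p2]□□□babb
Step 4: δ(p2, □) = (p2, □, L) → [p2]□□□□babb
Step 5: δ(p2, □) = (p2, □, L) → [p2]□□□□□babb
Step 6: δ(p2, □) = (p2, □, L) → [p2]□□□□□□babb
Step 7: δ(p2, □) = (p2, □, L) → [p2]□□□□□□□babb
Step 8: δ(p2, □) = (p2, □, L) → [p2]□□□□□□□□babb

After 8 steps, the tape (ignoring leading/trailing blanks) is: babb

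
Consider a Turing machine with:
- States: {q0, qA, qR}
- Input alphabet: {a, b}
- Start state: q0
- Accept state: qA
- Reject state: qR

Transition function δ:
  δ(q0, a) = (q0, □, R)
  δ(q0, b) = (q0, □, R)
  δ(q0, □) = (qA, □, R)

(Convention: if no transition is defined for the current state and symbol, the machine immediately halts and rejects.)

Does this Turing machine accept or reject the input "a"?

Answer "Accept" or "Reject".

Execution trace:
Initial: [q0]a
Step 1: δ(q0, a) = (q0, □, R) → □[q0]□
Step 2: δ(q0, □) = (qA, □, R) → □□[qA]□

The machine reaches the accept state qA and halts.

Answer: Accept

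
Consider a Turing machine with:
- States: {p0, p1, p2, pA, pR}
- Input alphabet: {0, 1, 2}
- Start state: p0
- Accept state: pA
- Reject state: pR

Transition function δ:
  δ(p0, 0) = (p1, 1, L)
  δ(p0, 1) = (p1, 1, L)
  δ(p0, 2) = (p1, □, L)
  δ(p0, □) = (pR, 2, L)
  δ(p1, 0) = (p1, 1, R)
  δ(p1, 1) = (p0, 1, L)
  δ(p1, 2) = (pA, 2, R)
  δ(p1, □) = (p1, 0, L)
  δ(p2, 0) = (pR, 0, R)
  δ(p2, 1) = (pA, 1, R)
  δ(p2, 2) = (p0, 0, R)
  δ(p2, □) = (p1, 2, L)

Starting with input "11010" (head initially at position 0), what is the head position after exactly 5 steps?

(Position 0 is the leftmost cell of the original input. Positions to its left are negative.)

Execution trace (head position shown):
Step 0: [p0]11010  (head at position 0)
Step 1: move left → [p1]□11010  (head at position -1)
Step 2: move left → [p1]□011010  (head at position -2)
Step 3: move left → [p1]□0011010  (head at position -3)
Step 4: move left → [p1]□00011010  (head at position -4)
Step 5: move left → [p1]□000011010  (head at position -5)

After 5 steps, the head is at position -5.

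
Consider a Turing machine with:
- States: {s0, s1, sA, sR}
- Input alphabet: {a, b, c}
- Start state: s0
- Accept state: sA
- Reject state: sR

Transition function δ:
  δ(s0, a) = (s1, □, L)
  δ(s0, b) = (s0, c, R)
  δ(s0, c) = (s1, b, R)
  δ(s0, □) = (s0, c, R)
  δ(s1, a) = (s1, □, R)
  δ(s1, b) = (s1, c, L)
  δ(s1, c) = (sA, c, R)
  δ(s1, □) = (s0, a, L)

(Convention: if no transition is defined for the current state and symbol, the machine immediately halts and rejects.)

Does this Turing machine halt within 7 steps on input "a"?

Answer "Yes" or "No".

Execution trace:
Initial: [s0]a
Step 1: δ(s0, a) = (s1, □, L) → [s1]□□
Step 2: δ(s1, □) = (s0, a, L) → [s0]□a□
Step 3: δ(s0, □) = (s0, c, R) → c[s0]a□
Step 4: δ(s0, a) = (s1, □, L) → [s1]c□□
Step 5: δ(s1, c) = (sA, c, R) → c[sA]□□

The machine reaches the accept state sA and halts.
The machine halted after 5 steps (within the 7-step bound).

Answer: Yes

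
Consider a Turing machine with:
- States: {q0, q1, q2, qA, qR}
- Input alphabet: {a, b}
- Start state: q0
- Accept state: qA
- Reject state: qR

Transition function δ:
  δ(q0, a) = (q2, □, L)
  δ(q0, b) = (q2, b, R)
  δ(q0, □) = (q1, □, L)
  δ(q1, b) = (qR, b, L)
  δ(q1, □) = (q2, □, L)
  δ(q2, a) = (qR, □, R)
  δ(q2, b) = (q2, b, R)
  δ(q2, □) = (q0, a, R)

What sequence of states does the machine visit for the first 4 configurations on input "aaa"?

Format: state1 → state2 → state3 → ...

Execution trace:
Initial: [q0]aaa
Step 1: δ(q0, a) = (q2, □, L) → [q2]□□aa
Step 2: δ(q2, □) = (q0, a, R) → a[q0]□aa
Step 3: δ(q0, □) = (q1, □, L) → [q1]a□aa

No transition is defined for δ(q1, a). By convention the machine halts and rejects.

State sequence: q0 → q2 → q0 → q1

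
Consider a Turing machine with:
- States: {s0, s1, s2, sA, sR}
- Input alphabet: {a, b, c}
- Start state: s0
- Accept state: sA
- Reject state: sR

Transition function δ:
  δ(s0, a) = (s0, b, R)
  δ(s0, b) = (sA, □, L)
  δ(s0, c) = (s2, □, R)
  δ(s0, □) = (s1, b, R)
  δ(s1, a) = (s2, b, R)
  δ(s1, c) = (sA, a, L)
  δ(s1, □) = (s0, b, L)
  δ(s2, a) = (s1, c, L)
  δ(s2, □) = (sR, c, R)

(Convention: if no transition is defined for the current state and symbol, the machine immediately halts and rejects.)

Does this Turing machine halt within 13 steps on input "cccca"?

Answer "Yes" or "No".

Execution trace:
Initial: [s0]cccca
Step 1: δ(s0, c) = (s2, □, R) → □[s2]ccca

No transition is defined for δ(s2, c). By convention the machine halts and rejects.
The machine halted after 1 step (within the 13-step bound).

Answer: Yes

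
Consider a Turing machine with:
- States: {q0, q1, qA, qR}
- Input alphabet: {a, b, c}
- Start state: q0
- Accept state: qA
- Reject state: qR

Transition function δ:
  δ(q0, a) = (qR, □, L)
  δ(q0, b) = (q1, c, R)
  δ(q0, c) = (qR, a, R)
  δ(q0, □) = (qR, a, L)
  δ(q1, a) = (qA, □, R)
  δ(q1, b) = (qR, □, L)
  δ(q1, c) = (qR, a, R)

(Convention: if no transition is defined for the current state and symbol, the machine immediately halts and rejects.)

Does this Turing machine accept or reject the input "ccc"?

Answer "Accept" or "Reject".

Execution trace:
Initial: [q0]ccc
Step 1: δ(q0, c) = (qR, a, R) → a[qR]cc

The machine reaches the reject state qR and halts.

Answer: Reject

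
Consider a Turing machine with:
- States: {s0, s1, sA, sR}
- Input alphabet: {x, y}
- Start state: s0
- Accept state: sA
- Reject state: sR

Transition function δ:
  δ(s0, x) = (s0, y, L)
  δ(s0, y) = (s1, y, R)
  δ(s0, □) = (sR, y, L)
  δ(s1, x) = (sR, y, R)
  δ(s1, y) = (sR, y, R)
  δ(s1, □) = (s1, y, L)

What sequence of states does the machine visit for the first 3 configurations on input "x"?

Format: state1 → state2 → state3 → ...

Execution trace:
Initial: [s0]x
Step 1: δ(s0, x) = (s0, y, L) → [s0]□y
Step 2: δ(s0, □) = (sR, y, L) → [sR]□yy

The machine reaches the reject state sR and halts.

State sequence: s0 → s0 → sR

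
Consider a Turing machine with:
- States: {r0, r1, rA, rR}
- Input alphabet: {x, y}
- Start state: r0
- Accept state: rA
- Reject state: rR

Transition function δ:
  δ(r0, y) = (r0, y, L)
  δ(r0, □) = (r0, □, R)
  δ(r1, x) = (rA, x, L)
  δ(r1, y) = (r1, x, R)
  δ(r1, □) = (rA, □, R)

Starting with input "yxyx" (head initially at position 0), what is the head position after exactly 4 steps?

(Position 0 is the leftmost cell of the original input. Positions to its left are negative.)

Execution trace (head position shown):
Step 0: [r0]yxyx  (head at position 0)
Step 1: move left → [r0]□yxyx  (head at position -1)
Step 2: move right → □[r0]yxyx  (head at position 0)
Step 3: move left → [r0]□yxyx  (head at position -1)
Step 4: move right → □[r0]yxyx  (head at position 0)

After 4 steps, the head is at position 0.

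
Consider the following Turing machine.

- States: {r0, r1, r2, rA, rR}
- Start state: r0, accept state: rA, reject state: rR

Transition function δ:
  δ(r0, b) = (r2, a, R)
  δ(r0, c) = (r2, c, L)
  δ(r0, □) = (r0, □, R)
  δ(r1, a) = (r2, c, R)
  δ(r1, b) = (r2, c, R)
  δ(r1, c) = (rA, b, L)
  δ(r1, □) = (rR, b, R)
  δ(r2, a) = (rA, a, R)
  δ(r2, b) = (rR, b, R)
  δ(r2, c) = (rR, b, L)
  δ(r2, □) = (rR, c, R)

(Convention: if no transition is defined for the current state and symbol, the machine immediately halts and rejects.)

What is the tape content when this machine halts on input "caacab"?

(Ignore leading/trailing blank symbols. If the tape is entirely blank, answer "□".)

Execution trace:
Initial: [r0]caacab
Step 1: δ(r0, c) = (r2, c, L) → [r2]□caacab
Step 2: δ(r2, □) = (rR, c, R) → c[rR]caacab

The machine reaches the reject state rR and halts.

Final tape (ignoring leading/trailing blanks): ccaacab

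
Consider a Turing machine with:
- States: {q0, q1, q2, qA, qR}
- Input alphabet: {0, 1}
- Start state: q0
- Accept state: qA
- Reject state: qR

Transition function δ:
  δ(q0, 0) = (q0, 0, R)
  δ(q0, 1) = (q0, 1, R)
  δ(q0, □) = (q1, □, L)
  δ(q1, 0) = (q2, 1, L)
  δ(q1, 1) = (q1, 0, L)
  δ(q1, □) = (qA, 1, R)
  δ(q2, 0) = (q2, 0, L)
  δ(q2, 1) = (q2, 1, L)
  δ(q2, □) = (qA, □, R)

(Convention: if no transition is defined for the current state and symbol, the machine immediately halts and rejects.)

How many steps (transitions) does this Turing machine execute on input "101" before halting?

Execution trace:
Initial: [q0]101
Step 1: δ(q0, 1) = (q0, 1, R) → 1[q0]01
Step 2: δ(q0, 0) = (q0, 0, R) → 10[q0]1
Step 3: δ(q0, 1) = (q0, 1, R) → 101[q0]□
Step 4: δ(q0, □) = (q1, □, L) → 10[q1]1□
Step 5: δ(q1, 1) = (q1, 0, L) → 1[q1]00□
Step 6: δ(q1, 0) = (q2, 1, L) → [q2]110□
Step 7: δ(q2, 1) = (q2, 1, L) → [q2]□110□
Step 8: δ(q2, □) = (qA, □, R) → □[qA]110□

The machine reaches the accept state qA and halts.

The machine executed 8 steps before halting.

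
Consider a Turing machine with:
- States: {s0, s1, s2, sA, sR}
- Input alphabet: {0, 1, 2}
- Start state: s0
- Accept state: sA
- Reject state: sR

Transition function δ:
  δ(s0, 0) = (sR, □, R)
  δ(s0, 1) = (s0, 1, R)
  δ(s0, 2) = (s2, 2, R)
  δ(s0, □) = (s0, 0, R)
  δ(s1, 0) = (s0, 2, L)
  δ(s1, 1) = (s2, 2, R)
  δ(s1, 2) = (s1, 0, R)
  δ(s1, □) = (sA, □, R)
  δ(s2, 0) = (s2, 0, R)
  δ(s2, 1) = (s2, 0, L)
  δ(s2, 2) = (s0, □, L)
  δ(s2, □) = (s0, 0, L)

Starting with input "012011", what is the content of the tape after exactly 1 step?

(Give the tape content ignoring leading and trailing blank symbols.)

Execution trace:
Initial: [s0]012011
Step 1: δ(s0, 0) = (sR, □, R) → □[sR]12011

The machine reaches the reject state sR and halts.

After 1 step, the tape (ignoring leading/trailing blanks) is: 12011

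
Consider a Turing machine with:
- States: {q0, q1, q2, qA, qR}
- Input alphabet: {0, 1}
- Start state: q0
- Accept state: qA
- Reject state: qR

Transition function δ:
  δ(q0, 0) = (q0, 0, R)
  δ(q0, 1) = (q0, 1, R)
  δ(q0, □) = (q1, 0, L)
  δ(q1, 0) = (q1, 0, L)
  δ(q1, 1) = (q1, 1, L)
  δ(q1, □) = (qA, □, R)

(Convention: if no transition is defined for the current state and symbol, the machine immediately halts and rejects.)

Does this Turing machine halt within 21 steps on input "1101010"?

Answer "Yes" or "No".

Execution trace:
Initial: [q0]1101010
Step 1: δ(q0, 1) = (q0, 1, R) → 1[q0]101010
Step 2: δ(q0, 1) = (q0, 1, R) → 11[q0]01010
Step 3: δ(q0, 0) = (q0, 0, R) → 110[q0]1010
Step 4: δ(q0, 1) = (q0, 1, R) → 1101[q0]010
Step 5: δ(q0, 0) = (q0, 0, R) → 11010[q0]10
Step 6: δ(q0, 1) = (q0, 1, R) → 110101[q0]0
Step 7: δ(q0, 0) = (q0, 0, R) → 1101010[q0]□
Step 8: δ(q0, □) = (q1, 0, L) → 110101[q1]00
Step 9: δ(q1, 0) = (q1, 0, L) → 11010[q1]100
Step 10: δ(q1, 1) = (q1, 1, L) → 1101[q1]0100
Step 11: δ(q1, 0) = (q1, 0, L) → 110[q1]10100
Step 12: δ(q1, 1) = (q1, 1, L) → 11[q1]010100
Step 13: δ(q1, 0) = (q1, 0, L) → 1[q1]1010100
Step 14: δ(q1, 1) = (q1, 1, L) → [q1]11010100
Step 15: δ(q1, 1) = (q1, 1, L) → [q1]□11010100
Step 16: δ(q1, □) = (qA, □, R) → □[qA]11010100

The machine reaches the accept state qA and halts.
The machine halted after 16 steps (within the 21-step bound).

Answer: Yes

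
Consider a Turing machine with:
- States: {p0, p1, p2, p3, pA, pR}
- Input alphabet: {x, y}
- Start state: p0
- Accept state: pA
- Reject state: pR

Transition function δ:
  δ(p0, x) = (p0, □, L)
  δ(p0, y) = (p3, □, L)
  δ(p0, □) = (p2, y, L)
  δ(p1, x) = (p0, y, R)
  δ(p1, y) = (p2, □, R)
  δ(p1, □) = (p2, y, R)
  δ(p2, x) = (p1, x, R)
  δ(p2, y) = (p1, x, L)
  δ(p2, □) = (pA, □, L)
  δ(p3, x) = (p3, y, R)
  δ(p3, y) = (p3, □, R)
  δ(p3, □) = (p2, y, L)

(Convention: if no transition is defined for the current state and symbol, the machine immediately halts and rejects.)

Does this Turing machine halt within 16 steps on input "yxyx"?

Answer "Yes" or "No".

Execution trace:
Initial: [p0]yxyx
Step 1: δ(p0, y) = (p3, □, L) → [p3]□□xyx
Step 2: δ(p3, □) = (p2, y, L) → [p2]□y□xyx
Step 3: δ(p2, □) = (pA, □, L) → [pA]□□y□xyx

The machine reaches the accept state pA and halts.
The machine halted after 3 steps (within the 16-step bound).

Answer: Yes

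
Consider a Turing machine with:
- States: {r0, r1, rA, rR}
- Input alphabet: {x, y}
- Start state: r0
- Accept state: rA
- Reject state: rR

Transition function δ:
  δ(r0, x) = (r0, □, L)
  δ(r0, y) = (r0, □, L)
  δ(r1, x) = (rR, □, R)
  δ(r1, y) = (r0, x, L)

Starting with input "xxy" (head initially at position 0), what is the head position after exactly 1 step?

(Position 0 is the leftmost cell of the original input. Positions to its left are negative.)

Execution trace (head position shown):
Step 0: [r0]xxy  (head at position 0)
Step 1: move left → [r0]□□xy  (head at position -1)

After 1 step, the head is at position -1.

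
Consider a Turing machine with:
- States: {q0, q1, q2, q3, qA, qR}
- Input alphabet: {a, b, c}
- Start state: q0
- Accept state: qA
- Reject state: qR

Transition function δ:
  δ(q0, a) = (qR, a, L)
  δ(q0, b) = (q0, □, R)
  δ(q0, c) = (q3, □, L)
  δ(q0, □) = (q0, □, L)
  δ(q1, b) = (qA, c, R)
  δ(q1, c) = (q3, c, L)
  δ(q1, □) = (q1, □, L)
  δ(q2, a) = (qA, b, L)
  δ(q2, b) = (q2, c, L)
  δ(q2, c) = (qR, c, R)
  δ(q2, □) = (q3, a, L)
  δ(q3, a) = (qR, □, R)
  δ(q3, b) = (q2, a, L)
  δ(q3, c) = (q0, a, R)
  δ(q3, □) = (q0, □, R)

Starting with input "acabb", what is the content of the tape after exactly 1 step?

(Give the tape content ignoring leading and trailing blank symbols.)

Execution trace:
Initial: [q0]acabb
Step 1: δ(q0, a) = (qR, a, L) → [qR]□acabb

The machine reaches the reject state qR and halts.

After 1 step, the tape (ignoring leading/trailing blanks) is: acabb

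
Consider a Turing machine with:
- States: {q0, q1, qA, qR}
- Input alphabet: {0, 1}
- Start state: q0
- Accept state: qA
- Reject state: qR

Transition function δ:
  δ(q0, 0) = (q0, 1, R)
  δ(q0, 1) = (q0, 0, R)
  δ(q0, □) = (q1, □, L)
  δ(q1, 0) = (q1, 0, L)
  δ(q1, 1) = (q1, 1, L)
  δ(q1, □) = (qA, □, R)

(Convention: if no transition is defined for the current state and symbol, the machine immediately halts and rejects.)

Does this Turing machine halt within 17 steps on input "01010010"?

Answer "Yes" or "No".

Execution trace:
Initial: [q0]01010010
Step 1: δ(q0, 0) = (q0, 1, R) → 1[q0]1010010
Step 2: δ(q0, 1) = (q0, 0, R) → 10[q0]010010
Step 3: δ(q0, 0) = (q0, 1, R) → 101[q0]10010
Step 4: δ(q0, 1) = (q0, 0, R) → 1010[q0]0010
Step 5: δ(q0, 0) = (q0, 1, R) → 10101[q0]010
Step 6: δ(q0, 0) = (q0, 1, R) → 101011[q0]10
Step 7: δ(q0, 1) = (q0, 0, R) → 1010110[q0]0
Step 8: δ(q0, 0) = (q0, 1, R) → 10101101[q0]□
Step 9: δ(q0, □) = (q1, □, L) → 1010110[q1]1□
Step 10: δ(q1, 1) = (q1, 1, L) → 101011[q1]01□
Step 11: δ(q1, 0) = (q1, 0, L) → 10101[q1]101□
Step 12: δ(q1, 1) = (q1, 1, L) → 1010[q1]1101□
Step 13: δ(q1, 1) = (q1, 1, L) → 101[q1]01101□
Step 14: δ(q1, 0) = (q1, 0, L) → 10[q1]101101□
Step 15: δ(q1, 1) = (q1, 1, L) → 1[q1]0101101□
Step 16: δ(q1, 0) = (q1, 0, L) → [q1]10101101□
Step 17: δ(q1, 1) = (q1, 1, L) → [q1]□10101101□

The machine has not reached a halting state after 17 steps.
The machine did not halt within the 17-step bound.

Answer: No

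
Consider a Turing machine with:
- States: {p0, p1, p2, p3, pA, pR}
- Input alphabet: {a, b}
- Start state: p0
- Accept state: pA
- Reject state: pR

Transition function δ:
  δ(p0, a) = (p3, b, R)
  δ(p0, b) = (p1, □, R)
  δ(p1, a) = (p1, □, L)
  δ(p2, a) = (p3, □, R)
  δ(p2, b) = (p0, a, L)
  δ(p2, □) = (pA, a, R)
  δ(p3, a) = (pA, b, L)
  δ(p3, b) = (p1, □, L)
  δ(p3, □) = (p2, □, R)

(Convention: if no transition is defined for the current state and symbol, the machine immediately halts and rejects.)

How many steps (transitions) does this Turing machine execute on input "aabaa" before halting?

Execution trace:
Initial: [p0]aabaa
Step 1: δ(p0, a) = (p3, b, R) → b[p3]abaa
Step 2: δ(p3, a) = (pA, b, L) → [pA]bbbaa

The machine reaches the accept state pA and halts.

The machine executed 2 steps before halting.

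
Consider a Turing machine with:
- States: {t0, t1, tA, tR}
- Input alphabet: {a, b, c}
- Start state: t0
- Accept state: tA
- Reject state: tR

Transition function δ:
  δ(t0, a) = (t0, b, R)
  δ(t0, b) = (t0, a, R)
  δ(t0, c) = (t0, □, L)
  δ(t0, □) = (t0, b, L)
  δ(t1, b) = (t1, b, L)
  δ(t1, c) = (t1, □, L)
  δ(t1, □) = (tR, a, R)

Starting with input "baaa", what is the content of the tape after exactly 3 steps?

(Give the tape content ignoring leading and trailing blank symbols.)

Execution trace:
Initial: [t0]baaa
Step 1: δ(t0, b) = (t0, a, R) → a[t0]aaa
Step 2: δ(t0, a) = (t0, b, R) → ab[t0]aa
Step 3: δ(t0, a) = (t0, b, R) → abb[t0]a

After 3 steps, the tape (ignoring leading/trailing blanks) is: abba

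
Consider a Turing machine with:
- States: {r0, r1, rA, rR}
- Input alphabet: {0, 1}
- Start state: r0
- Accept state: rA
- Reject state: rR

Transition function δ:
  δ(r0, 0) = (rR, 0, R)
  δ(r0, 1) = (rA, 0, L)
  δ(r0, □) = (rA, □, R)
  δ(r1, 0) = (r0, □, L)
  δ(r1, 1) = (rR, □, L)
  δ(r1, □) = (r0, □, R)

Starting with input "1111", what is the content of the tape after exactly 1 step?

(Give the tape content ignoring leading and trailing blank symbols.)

Execution trace:
Initial: [r0]1111
Step 1: δ(r0, 1) = (rA, 0, L) → [rA]□0111

The machine reaches the accept state rA and halts.

After 1 step, the tape (ignoring leading/trailing blanks) is: 0111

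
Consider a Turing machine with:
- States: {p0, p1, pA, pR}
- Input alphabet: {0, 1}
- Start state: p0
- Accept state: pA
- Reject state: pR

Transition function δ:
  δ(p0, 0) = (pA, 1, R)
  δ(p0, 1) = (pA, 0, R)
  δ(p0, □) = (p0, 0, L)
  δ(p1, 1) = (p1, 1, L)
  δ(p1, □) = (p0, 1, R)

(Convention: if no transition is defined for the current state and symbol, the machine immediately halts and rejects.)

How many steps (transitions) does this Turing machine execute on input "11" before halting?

Execution trace:
Initial: [p0]11
Step 1: δ(p0, 1) = (pA, 0, R) → 0[pA]1

The machine reaches the accept state pA and halts.

The machine executed 1 step before halting.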